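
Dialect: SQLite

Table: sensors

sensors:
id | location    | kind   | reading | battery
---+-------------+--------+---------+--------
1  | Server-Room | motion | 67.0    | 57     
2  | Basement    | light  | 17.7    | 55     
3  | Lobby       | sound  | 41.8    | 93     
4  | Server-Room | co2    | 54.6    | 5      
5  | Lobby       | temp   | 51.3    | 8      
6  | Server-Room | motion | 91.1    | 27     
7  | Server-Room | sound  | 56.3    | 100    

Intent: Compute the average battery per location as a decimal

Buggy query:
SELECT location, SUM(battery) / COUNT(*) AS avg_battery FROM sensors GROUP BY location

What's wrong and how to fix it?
Bug: SUM(battery) and COUNT(*) are both integers; the division truncates the fractional part

Fix: Cast one side to REAL so the division keeps the fractional part

Corrected query:
SELECT location, SUM(battery) * 1.0 / COUNT(*) AS avg_battery FROM sensors GROUP BY location

Result:
location    | avg_battery
------------+------------
Basement    | 55         
Lobby       | 50.5       
Server-Room | 47.25      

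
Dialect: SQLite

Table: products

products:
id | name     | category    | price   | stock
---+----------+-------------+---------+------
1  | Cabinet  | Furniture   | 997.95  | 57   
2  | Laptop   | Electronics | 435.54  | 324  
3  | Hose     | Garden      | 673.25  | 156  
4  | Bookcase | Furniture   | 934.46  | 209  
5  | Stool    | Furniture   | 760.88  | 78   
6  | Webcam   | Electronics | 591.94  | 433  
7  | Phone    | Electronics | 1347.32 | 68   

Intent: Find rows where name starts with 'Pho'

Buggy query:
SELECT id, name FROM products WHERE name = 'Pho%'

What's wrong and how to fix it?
Bug: '=' compares the literal string including the % character; pattern matching needs LIKE

Fix: Use LIKE for wildcard pattern matching

Corrected query:
SELECT id, name FROM products WHERE name LIKE 'Pho%'

Result:
id | name 
---+------
7  | Phone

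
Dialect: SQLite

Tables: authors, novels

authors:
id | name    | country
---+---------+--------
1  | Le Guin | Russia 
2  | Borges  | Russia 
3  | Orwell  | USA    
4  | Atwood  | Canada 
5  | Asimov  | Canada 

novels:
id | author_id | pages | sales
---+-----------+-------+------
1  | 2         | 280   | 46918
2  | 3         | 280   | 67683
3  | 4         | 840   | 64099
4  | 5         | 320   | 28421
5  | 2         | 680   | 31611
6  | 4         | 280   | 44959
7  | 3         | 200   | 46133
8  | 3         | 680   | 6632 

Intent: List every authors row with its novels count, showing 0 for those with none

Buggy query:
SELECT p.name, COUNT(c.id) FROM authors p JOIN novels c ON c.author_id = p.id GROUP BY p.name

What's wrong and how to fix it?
Bug: INNER JOIN drops authors rows that have no matching novels rows

Fix: Use LEFT JOIN so parents without children still appear (COUNT(c.id) gives 0)

Corrected query:
SELECT p.name, COUNT(c.id) FROM authors p LEFT JOIN novels c ON c.author_id = p.id GROUP BY p.name

Result:
name    | COUNT(c.id)
--------+------------
Asimov  | 1          
Atwood  | 2          
Borges  | 2          
Le Guin | 0          
Orwell  | 3          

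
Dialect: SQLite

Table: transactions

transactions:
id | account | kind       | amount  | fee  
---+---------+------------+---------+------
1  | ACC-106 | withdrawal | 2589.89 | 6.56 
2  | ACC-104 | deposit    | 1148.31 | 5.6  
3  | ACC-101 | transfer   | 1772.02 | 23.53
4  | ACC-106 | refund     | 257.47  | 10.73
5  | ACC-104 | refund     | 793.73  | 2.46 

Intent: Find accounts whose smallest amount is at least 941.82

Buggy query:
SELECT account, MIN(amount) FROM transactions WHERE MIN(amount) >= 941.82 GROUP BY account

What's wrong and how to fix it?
Bug: MIN() in WHERE is a misuse of aggregate

Fix: Use HAVING for the per-group MIN condition

Corrected query:
SELECT account, MIN(amount) FROM transactions GROUP BY account HAVING MIN(amount) >= 941.82

Result:
account | MIN(amount)
--------+------------
ACC-101 | 1772.02    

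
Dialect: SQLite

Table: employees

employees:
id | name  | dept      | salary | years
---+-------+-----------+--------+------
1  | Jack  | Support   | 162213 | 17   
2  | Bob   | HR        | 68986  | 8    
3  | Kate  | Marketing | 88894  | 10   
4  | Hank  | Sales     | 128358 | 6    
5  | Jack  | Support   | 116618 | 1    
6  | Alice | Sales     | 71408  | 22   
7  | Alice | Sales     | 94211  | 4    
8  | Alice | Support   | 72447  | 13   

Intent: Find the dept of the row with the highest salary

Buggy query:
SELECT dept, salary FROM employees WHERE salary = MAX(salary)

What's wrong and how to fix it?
Bug: WHERE is evaluated per row; an aggregate over the whole table isn't defined there

Fix: Wrap MAX in a scalar subquery so WHERE compares against a single value

Corrected query:
SELECT dept, salary FROM employees WHERE salary = (SELECT MAX(salary) FROM employees)

Result:
dept    | salary
--------+-------
Support | 162213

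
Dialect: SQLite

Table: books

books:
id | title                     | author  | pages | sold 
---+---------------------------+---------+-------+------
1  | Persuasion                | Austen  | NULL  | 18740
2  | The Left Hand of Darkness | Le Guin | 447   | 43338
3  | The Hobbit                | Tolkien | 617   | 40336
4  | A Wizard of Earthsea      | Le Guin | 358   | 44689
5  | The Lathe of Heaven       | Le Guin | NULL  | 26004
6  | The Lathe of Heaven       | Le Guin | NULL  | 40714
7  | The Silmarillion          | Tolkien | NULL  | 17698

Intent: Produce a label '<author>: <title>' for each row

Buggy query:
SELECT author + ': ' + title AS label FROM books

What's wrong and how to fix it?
Bug: SQLite uses || for string concatenation; + coerces text to numbers (yielding 0)

Fix: Replace + with || to concatenate text

Corrected query:
SELECT author || ': ' || title AS label FROM books

Result:
label                             
----------------------------------
Austen: Persuasion                
Le Guin: The Left Hand of Darkness
Tolkien: The Hobbit               
Le Guin: A Wizard of Earthsea     
Le Guin: The Lathe of Heaven      
Le Guin: The Lathe of Heaven      
Tolkien: The Silmarillion         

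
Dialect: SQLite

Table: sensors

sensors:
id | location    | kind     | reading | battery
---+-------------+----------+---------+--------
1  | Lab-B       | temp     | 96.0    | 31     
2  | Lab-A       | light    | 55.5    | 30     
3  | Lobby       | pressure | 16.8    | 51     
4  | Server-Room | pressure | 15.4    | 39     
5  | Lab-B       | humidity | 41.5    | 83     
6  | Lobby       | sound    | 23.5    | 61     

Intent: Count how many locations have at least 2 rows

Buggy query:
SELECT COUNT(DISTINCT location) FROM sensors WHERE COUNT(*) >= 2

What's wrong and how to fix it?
Bug: COUNT(*) cannot appear in WHERE; the per-group count doesn't exist yet

Fix: Use a subquery that GROUPs and filters with HAVING, then count its rows

Corrected query:
SELECT COUNT(*) FROM (SELECT location FROM sensors GROUP BY location HAVING COUNT(*) >= 2)

Result:
COUNT(*)
--------
2       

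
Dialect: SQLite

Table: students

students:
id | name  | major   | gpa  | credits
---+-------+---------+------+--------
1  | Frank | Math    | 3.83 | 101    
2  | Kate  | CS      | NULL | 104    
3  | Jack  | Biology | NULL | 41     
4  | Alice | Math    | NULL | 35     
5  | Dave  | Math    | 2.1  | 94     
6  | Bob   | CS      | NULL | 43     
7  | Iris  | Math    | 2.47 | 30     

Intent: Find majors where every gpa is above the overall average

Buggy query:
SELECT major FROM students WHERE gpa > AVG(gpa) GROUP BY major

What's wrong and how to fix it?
Bug: WHERE evaluates per row before aggregation, so AVG() is unavailable

Fix: Use a subquery for AVG and a HAVING MIN(...) filter so the condition holds for every row in the group

Corrected query:
SELECT major FROM students GROUP BY major HAVING MIN(gpa) > (SELECT AVG(gpa) FROM students)

Result:
(no rows)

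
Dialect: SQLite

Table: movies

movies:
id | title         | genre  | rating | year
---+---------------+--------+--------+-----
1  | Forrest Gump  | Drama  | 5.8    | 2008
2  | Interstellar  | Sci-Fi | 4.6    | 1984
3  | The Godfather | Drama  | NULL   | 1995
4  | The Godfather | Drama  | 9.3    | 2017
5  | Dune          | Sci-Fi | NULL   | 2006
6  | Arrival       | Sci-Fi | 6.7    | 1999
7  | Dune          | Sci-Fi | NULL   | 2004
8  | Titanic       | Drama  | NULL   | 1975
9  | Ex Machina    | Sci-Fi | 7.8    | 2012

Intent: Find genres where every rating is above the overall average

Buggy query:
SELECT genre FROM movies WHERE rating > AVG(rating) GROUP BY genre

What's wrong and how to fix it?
Bug: AVG() is an aggregate; it can't sit directly in WHERE

Fix: Compute the overall average in a scalar subquery and compare each group's MIN against it in HAVING

Corrected query:
SELECT genre FROM movies GROUP BY genre HAVING MIN(rating) > (SELECT AVG(rating) FROM movies)

Result:
(no rows)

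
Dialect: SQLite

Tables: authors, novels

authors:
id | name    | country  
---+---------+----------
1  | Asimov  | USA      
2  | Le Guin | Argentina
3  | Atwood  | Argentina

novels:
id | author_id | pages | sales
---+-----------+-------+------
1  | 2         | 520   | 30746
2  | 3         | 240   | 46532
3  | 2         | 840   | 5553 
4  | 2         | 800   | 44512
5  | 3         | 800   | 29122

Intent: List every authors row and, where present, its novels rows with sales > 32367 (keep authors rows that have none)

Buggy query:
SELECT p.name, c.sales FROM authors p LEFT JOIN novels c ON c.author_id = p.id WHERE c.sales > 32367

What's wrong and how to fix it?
Bug: Filtering c.sales in WHERE discards the NULL rows produced by LEFT JOIN, turning it into an inner join

Fix: Put 'c.sales > 32367' in the JOIN's ON clause instead of WHERE

Corrected query:
SELECT p.name, c.sales FROM authors p LEFT JOIN novels c ON c.author_id = p.id AND c.sales > 32367

Result:
name    | sales
--------+------
Asimov  | NULL 
Le Guin | 44512
Atwood  | 46532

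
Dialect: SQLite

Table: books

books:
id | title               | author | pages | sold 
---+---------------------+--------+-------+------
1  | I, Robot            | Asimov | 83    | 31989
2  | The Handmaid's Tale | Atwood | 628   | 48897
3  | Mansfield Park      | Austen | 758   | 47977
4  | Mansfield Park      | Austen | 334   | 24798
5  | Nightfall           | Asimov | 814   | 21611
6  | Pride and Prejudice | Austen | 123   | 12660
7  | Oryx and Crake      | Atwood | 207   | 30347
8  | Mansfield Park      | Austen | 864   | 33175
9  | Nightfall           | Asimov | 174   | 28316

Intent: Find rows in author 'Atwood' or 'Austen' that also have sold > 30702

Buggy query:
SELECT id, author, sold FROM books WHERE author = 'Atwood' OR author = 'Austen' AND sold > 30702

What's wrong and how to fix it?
Bug: AND binds tighter than OR, so this parses as author = 'Atwood' OR (author = 'Austen' AND sold > 30702)

Fix: Add parentheses around the OR so the AND applies to both alternatives

Corrected query:
SELECT id, author, sold FROM books WHERE (author = 'Atwood' OR author = 'Austen') AND sold > 30702

Result:
id | author | sold 
---+--------+------
2  | Atwood | 48897
3  | Austen | 47977
8  | Austen | 33175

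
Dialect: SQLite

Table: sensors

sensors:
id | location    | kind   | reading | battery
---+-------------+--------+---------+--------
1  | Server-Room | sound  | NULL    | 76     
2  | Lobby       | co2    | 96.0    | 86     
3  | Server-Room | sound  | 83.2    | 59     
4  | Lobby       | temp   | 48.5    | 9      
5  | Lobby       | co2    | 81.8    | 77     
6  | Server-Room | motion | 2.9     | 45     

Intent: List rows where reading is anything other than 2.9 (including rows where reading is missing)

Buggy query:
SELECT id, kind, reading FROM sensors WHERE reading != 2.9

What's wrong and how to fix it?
Bug: 'reading != 2.9' is unknown when reading is NULL, so NULL rows are silently excluded

Fix: Handle NULL separately with IS NULL alongside the inequality

Corrected query:
SELECT id, kind, reading FROM sensors WHERE reading != 2.9 OR reading IS NULL

Result:
id | kind  | reading
---+-------+--------
1  | sound | NULL   
2  | co2   | 96     
3  | sound | 83.2   
4  | temp  | 48.5   
5  | co2   | 81.8   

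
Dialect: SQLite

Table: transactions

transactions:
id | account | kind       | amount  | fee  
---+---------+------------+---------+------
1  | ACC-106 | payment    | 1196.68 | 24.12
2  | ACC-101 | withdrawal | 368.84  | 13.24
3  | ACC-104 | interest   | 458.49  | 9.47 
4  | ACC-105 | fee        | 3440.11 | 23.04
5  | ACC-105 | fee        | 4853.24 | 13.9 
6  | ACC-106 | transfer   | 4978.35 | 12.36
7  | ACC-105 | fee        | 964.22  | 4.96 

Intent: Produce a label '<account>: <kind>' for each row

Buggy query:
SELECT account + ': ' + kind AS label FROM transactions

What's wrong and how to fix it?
Bug: '+' is numeric addition; on text columns SQLite converts them to 0 instead of concatenating

Fix: Replace + with || to concatenate text

Corrected query:
SELECT account || ': ' || kind AS label FROM transactions

Result:
label              
-------------------
ACC-106: payment   
ACC-101: withdrawal
ACC-104: interest  
ACC-105: fee       
ACC-105: fee       
ACC-106: transfer  
ACC-105: fee       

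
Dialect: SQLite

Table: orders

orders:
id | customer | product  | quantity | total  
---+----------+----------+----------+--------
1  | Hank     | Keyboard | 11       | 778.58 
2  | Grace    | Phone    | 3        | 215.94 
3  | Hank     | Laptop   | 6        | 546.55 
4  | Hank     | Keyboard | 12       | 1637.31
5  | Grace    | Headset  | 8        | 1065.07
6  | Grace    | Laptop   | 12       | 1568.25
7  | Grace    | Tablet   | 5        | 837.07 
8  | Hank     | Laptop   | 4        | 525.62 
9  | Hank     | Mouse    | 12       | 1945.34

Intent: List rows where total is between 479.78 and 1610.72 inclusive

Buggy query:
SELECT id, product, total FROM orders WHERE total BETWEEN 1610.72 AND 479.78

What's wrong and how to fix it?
Bug: BETWEEN expects the lower bound first; with 1610.72 AND 479.78 the range is empty

Fix: Swap the bounds so the smaller value comes first

Corrected query:
SELECT id, product, total FROM orders WHERE total BETWEEN 479.78 AND 1610.72

Result:
id | product  | total  
---+----------+--------
1  | Keyboard | 778.58 
3  | Laptop   | 546.55 
5  | Headset  | 1065.07
6  | Laptop   | 1568.25
7  | Tablet   | 837.07 
8  | Laptop   | 525.62 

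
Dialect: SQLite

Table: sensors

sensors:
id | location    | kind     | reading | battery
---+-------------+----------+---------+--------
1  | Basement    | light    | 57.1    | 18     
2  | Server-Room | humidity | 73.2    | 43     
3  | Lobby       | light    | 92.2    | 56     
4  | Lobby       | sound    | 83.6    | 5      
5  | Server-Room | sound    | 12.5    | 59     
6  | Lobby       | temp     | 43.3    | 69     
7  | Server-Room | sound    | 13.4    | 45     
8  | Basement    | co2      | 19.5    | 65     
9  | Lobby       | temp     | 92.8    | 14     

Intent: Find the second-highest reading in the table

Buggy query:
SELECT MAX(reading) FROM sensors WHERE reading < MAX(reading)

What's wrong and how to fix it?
Bug: The inner MAX is an aggregate inside WHERE, which is not allowed

Fix: Put the inner MAX in a scalar subquery

Corrected query:
SELECT MAX(reading) FROM sensors WHERE reading < (SELECT MAX(reading) FROM sensors)

Result:
MAX(reading)
------------
92.2        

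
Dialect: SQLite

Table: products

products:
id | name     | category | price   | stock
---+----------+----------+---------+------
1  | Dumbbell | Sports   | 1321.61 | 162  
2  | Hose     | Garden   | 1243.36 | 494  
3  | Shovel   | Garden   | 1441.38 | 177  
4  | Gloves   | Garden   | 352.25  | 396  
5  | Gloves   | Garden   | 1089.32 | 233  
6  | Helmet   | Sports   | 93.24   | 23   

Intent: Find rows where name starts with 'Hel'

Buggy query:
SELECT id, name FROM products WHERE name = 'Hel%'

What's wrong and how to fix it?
Bug: Wildcards only work with LIKE; '=' treats '%' as a literal character

Fix: Use LIKE for wildcard pattern matching

Corrected query:
SELECT id, name FROM products WHERE name LIKE 'Hel%'

Result:
id | name  
---+-------
6  | Helmet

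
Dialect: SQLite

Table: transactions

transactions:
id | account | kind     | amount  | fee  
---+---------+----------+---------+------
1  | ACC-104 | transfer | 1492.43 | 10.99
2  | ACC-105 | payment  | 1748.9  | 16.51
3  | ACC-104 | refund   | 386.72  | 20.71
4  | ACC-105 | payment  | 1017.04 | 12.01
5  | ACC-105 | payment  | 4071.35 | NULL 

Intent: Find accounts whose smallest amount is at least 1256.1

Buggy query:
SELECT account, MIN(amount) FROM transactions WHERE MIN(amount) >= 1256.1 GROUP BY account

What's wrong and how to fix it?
Bug: Aggregates like MIN are computed per group after WHERE runs

Fix: Use HAVING for the per-group MIN condition

Corrected query:
SELECT account, MIN(amount) FROM transactions GROUP BY account HAVING MIN(amount) >= 1256.1

Result:
(no rows)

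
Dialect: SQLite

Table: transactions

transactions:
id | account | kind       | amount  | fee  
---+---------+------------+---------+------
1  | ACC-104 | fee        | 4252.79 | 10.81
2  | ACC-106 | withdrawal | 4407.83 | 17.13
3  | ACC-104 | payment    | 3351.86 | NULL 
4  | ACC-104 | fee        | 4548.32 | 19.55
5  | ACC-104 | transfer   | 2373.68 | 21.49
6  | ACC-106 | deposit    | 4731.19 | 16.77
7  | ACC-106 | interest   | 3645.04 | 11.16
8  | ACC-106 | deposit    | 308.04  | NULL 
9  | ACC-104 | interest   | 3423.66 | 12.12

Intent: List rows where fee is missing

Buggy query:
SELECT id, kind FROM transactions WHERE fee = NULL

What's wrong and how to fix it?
Bug: '= NULL' is always unknown in SQL three-valued logic, so no rows match

Fix: Replace '= NULL' with 'IS NULL'

Corrected query:
SELECT id, kind FROM transactions WHERE fee IS NULL

Result:
id | kind   
---+--------
3  | payment
8  | deposit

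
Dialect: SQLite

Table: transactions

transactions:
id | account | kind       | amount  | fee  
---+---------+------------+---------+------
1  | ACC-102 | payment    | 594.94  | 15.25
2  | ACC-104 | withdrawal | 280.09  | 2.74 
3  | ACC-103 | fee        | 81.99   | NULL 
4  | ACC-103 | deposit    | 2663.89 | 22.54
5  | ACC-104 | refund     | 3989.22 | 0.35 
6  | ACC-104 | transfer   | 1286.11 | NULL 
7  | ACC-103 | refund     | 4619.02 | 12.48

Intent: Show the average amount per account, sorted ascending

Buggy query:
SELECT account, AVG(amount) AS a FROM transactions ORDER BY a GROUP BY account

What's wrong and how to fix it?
Bug: GROUP BY must precede ORDER BY

Fix: Move ORDER BY to the end, after GROUP BY

Corrected query:
SELECT account, AVG(amount) AS a FROM transactions GROUP BY account ORDER BY a

Result:
account | a          
--------+------------
ACC-102 | 594.94     
ACC-104 | 1851.806667
ACC-103 | 2454.966667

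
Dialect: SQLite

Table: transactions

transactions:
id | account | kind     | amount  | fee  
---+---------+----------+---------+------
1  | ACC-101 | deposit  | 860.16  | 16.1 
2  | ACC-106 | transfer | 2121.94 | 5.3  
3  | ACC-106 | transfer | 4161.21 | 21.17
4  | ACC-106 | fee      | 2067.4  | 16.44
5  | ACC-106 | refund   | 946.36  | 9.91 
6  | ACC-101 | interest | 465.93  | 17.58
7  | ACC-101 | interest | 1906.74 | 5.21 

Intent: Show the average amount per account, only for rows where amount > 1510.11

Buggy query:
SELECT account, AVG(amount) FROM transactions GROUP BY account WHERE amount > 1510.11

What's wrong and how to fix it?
Bug: Row-level WHERE must come before GROUP BY in the clause order

Fix: Place WHERE between FROM and GROUP BY

Corrected query:
SELECT account, AVG(amount) FROM transactions WHERE amount > 1510.11 GROUP BY account

Result:
account | AVG(amount)
--------+------------
ACC-101 | 1906.74    
ACC-106 | 2783.516667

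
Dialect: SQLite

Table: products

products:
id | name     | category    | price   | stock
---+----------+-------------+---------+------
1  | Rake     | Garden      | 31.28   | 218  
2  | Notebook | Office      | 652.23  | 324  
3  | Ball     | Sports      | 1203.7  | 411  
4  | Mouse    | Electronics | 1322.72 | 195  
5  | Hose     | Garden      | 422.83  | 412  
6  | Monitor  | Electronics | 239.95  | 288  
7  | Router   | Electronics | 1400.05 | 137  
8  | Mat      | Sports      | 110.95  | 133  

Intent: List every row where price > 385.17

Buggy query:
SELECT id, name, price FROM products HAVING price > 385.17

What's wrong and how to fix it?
Bug: HAVING filters the output of aggregation, but this query has no GROUP BY and no aggregate functions, so SQLite rejects it (HAVING clause on a non-aggregate query); the condition here is per row

Fix: Use WHERE for row-level filtering

Corrected query:
SELECT id, name, price FROM products WHERE price > 385.17

Result:
id | name     | price  
---+----------+--------
2  | Notebook | 652.23 
3  | Ball     | 1203.7 
4  | Mouse    | 1322.72
5  | Hose     | 422.83 
7  | Router   | 1400.05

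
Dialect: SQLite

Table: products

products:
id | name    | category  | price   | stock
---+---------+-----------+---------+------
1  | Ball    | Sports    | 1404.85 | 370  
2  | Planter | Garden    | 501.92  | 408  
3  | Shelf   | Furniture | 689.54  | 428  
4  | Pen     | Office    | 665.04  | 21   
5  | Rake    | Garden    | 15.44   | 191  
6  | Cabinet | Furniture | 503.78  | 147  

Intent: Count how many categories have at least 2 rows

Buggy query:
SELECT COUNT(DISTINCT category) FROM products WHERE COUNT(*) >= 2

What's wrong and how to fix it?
Bug: WHERE filters individual rows, not groups, so a group-level COUNT is invalid there

Fix: Group first with HAVING COUNT(*) >= 2, then COUNT the resulting groups

Corrected query:
SELECT COUNT(*) FROM (SELECT category FROM products GROUP BY category HAVING COUNT(*) >= 2)

Result:
COUNT(*)
--------
2       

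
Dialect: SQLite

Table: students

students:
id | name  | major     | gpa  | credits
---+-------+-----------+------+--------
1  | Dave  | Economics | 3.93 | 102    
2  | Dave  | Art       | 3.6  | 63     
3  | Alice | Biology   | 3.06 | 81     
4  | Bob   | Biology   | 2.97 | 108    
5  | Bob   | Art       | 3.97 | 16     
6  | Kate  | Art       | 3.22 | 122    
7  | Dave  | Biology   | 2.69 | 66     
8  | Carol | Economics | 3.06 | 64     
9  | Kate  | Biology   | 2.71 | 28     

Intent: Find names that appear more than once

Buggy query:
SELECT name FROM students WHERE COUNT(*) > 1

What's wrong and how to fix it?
Bug: WHERE can't reference COUNT(*); aggregates are computed after WHERE

Fix: Group first, then use HAVING for the count condition

Corrected query:
SELECT name FROM students GROUP BY name HAVING COUNT(*) > 1

Result:
name
----
Bob 
Dave
Kate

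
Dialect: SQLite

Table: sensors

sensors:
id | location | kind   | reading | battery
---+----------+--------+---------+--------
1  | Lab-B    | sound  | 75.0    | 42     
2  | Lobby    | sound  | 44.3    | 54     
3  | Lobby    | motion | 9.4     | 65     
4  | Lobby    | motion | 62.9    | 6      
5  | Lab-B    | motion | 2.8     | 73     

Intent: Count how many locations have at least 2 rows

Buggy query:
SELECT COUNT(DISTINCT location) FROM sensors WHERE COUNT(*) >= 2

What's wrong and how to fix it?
Bug: WHERE filters individual rows, not groups, so a group-level COUNT is invalid there

Fix: Group first with HAVING COUNT(*) >= 2, then COUNT the resulting groups

Corrected query:
SELECT COUNT(*) FROM (SELECT location FROM sensors GROUP BY location HAVING COUNT(*) >= 2)

Result:
COUNT(*)
--------
2       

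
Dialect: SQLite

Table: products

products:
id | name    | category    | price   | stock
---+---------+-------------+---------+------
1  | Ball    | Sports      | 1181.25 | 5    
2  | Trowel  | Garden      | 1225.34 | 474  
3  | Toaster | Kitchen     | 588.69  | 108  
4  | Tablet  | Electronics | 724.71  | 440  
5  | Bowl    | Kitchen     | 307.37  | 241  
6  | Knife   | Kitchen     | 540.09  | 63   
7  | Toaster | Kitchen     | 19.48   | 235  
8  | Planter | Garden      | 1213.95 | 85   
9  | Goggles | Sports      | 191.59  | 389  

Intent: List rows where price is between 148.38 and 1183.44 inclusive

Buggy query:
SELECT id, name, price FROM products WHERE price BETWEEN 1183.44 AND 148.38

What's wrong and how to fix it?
Bug: BETWEEN expects the lower bound first; with 1183.44 AND 148.38 the range is empty

Fix: Swap the bounds so the smaller value comes first

Corrected query:
SELECT id, name, price FROM products WHERE price BETWEEN 148.38 AND 1183.44

Result:
id | name    | price  
---+---------+--------
1  | Ball    | 1181.25
3  | Toaster | 588.69 
4  | Tablet  | 724.71 
5  | Bowl    | 307.37 
6  | Knife   | 540.09 
9  | Goggles | 191.59 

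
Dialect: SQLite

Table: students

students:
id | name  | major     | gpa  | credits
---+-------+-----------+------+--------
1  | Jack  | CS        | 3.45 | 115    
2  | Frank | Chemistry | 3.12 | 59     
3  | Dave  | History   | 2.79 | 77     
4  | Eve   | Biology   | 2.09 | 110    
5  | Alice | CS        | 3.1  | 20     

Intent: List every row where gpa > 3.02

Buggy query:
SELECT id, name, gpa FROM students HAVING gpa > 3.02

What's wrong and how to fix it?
Bug: HAVING filters the output of aggregation, but this query has no GROUP BY and no aggregate functions, so SQLite rejects it (HAVING clause on a non-aggregate query); the condition here is per row

Fix: Use WHERE for row-level filtering

Corrected query:
SELECT id, name, gpa FROM students WHERE gpa > 3.02

Result:
id | name  | gpa 
---+-------+-----
1  | Jack  | 3.45
2  | Frank | 3.12
5  | Alice | 3.1 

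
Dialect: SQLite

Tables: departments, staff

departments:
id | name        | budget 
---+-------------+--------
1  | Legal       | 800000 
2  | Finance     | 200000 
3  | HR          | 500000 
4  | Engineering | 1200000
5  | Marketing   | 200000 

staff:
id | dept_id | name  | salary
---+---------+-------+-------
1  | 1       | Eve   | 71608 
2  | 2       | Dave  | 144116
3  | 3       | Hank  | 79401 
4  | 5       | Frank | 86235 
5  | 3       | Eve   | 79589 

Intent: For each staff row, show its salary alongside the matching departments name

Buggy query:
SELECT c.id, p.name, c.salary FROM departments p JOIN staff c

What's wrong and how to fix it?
Bug: JOIN with no ON clause produces a cartesian product; every staff row pairs with every departments row

Fix: Add ON c.dept_id = p.id to the JOIN

Corrected query:
SELECT c.id, p.name, c.salary FROM departments p JOIN staff c ON c.dept_id = p.id

Result:
id | name      | salary
---+-----------+-------
1  | Legal     | 71608 
2  | Finance   | 144116
3  | HR        | 79401 
4  | Marketing | 86235 
5  | HR        | 79589 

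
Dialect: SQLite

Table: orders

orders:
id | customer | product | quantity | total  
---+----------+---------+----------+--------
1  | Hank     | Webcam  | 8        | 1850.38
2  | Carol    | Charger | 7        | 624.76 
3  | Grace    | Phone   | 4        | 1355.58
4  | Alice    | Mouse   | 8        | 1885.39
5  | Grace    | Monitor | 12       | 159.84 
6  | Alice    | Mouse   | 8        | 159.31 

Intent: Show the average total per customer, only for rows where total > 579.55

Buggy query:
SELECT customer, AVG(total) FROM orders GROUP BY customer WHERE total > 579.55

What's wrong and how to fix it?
Bug: Row-level WHERE must come before GROUP BY in the clause order

Fix: Move the WHERE clause before GROUP BY

Corrected query:
SELECT customer, AVG(total) FROM orders WHERE total > 579.55 GROUP BY customer

Result:
customer | AVG(total)
---------+-----------
Alice    | 1885.39   
Carol    | 624.76    
Grace    | 1355.58   
Hank     | 1850.38   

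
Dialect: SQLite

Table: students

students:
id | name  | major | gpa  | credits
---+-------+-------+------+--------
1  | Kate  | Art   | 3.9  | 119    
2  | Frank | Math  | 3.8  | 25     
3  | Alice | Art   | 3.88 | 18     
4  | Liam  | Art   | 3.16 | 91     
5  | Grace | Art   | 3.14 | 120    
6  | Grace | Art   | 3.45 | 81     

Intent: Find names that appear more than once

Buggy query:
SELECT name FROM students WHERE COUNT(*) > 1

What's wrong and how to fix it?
Bug: COUNT(*) is an aggregate and cannot be used in WHERE

Fix: Group first, then use HAVING for the count condition

Corrected query:
SELECT name FROM students GROUP BY name HAVING COUNT(*) > 1

Result:
name 
-----
Grace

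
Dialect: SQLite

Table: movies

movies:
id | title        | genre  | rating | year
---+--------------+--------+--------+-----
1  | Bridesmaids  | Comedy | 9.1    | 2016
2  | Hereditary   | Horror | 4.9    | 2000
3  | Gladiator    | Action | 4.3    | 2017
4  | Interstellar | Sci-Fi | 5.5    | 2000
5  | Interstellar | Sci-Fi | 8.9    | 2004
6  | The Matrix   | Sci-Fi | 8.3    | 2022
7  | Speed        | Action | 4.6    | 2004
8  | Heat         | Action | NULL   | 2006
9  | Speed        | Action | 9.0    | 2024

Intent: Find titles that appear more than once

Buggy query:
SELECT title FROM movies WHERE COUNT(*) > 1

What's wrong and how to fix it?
Bug: WHERE can't reference COUNT(*); aggregates are computed after WHERE

Fix: GROUP BY title, then filter groups with HAVING COUNT(*) > 1

Corrected query:
SELECT title FROM movies GROUP BY title HAVING COUNT(*) > 1

Result:
title       
------------
Interstellar
Speed       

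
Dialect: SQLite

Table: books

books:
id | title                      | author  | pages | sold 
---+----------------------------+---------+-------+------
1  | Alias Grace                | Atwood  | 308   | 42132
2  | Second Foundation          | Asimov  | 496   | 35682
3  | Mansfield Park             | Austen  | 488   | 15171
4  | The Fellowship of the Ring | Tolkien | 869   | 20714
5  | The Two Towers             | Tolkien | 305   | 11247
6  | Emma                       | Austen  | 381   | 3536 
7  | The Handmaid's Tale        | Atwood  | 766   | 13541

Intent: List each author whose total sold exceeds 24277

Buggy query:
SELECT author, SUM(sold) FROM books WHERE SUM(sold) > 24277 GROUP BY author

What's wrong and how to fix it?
Bug: WHERE runs before GROUP BY, so aggregates aren't available there

Fix: Use HAVING (which filters groups after aggregation) instead of WHERE

Corrected query:
SELECT author, SUM(sold) FROM books GROUP BY author HAVING SUM(sold) > 24277

Result:
author  | SUM(sold)
--------+----------
Asimov  | 35682    
Atwood  | 55673    
Tolkien | 31961    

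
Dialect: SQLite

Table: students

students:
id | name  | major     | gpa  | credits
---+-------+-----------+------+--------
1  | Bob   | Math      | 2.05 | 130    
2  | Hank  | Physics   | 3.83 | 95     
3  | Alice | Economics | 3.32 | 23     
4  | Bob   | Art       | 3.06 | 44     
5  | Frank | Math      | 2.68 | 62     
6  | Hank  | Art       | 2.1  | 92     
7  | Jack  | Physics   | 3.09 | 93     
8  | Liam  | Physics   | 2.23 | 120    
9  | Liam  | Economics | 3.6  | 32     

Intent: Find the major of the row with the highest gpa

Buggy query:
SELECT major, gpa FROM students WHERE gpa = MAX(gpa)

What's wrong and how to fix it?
Bug: WHERE is evaluated per row; an aggregate over the whole table isn't defined there

Fix: Use a subquery: WHERE gpa = (SELECT MAX(gpa) FROM students)

Corrected query:
SELECT major, gpa FROM students WHERE gpa = (SELECT MAX(gpa) FROM students)

Result:
major   | gpa 
--------+-----
Physics | 3.83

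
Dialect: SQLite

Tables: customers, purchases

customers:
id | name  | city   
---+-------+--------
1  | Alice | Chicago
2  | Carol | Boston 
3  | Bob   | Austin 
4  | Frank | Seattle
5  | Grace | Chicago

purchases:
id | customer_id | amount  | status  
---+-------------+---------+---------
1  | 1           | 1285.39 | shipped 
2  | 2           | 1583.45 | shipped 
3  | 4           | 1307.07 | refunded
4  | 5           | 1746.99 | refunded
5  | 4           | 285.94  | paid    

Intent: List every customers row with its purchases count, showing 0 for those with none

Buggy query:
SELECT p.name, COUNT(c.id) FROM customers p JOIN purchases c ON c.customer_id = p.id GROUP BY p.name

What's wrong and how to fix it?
Bug: INNER JOIN drops customers rows that have no matching purchases rows

Fix: Switch to LEFT JOIN to retain unmatched parent rows

Corrected query:
SELECT p.name, COUNT(c.id) FROM customers p LEFT JOIN purchases c ON c.customer_id = p.id GROUP BY p.name

Result:
name  | COUNT(c.id)
------+------------
Alice | 1          
Bob   | 0          
Carol | 1          
Frank | 2          
Grace | 1          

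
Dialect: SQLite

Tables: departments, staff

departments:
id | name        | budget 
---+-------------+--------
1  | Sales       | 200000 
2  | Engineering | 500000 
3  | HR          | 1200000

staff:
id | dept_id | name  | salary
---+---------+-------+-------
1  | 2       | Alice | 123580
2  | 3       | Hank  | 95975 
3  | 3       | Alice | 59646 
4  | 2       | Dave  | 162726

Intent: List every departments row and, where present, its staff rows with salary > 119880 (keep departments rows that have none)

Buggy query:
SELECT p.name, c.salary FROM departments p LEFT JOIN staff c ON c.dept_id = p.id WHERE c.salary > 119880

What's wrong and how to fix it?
Bug: A WHERE condition on the right-hand table after LEFT JOIN drops unmatched parents

Fix: Put 'c.salary > 119880' in the JOIN's ON clause instead of WHERE

Corrected query:
SELECT p.name, c.salary FROM departments p LEFT JOIN staff c ON c.dept_id = p.id AND c.salary > 119880

Result:
name        | salary
------------+-------
Sales       | NULL  
Engineering | 123580
Engineering | 162726
HR          | NULL  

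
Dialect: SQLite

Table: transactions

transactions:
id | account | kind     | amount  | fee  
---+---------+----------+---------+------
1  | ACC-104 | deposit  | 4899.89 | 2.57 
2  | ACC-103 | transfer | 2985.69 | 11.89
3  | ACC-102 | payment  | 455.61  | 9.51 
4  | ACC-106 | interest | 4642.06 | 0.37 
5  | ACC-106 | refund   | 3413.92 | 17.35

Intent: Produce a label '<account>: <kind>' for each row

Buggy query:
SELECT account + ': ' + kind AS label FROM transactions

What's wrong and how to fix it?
Bug: SQLite uses || for string concatenation; + coerces text to numbers (yielding 0)

Fix: Use the || operator for string concatenation

Corrected query:
SELECT account || ': ' || kind AS label FROM transactions

Result:
label            
-----------------
ACC-104: deposit 
ACC-103: transfer
ACC-102: payment 
ACC-106: interest
ACC-106: refund  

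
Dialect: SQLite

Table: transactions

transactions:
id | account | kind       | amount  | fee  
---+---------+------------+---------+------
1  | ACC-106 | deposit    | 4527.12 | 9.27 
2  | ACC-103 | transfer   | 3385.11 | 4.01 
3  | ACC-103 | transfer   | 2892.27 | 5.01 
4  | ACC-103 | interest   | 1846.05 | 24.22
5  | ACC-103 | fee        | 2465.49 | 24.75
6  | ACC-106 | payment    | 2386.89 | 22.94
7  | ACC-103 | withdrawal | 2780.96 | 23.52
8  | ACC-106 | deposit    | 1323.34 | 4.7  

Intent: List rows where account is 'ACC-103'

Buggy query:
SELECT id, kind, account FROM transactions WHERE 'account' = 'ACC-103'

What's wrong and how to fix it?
Bug: 'account' in single quotes is a string literal, not the column; the comparison is literal-vs-literal and never true

Fix: Remove the quotes around the column name (or use double quotes for an identifier)

Corrected query:
SELECT id, kind, account FROM transactions WHERE account = 'ACC-103'

Result:
id | kind       | account
---+------------+--------
2  | transfer   | ACC-103
3  | transfer   | ACC-103
4  | interest   | ACC-103
5  | fee        | ACC-103
7  | withdrawal | ACC-103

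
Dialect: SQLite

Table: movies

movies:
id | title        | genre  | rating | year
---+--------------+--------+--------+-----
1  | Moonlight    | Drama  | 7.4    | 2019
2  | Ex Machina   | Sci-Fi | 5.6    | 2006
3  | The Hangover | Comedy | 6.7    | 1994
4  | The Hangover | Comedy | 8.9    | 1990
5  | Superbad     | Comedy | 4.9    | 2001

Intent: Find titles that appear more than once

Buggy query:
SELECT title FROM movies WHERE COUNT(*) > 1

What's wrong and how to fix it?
Bug: WHERE can't reference COUNT(*); aggregates are computed after WHERE

Fix: Group first, then use HAVING for the count condition

Corrected query:
SELECT title FROM movies GROUP BY title HAVING COUNT(*) > 1

Result:
title       
------------
The Hangover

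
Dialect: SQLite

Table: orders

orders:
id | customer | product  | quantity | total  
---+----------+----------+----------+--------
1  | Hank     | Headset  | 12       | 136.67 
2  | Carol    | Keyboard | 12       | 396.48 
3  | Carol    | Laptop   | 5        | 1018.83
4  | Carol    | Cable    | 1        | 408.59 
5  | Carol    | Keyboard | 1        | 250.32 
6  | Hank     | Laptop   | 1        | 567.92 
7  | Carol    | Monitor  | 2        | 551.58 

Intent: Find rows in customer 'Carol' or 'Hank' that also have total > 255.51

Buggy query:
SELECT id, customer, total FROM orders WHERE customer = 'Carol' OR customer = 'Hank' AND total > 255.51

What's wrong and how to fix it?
Bug: AND binds tighter than OR, so this parses as customer = 'Carol' OR (customer = 'Hank' AND total > 255.51)

Fix: Add parentheses around the OR so the AND applies to both alternatives

Corrected query:
SELECT id, customer, total FROM orders WHERE (customer = 'Carol' OR customer = 'Hank') AND total > 255.51

Result:
id | customer | total  
---+----------+--------
2  | Carol    | 396.48 
3  | Carol    | 1018.83
4  | Carol    | 408.59 
6  | Hank     | 567.92 
7  | Carol    | 551.58 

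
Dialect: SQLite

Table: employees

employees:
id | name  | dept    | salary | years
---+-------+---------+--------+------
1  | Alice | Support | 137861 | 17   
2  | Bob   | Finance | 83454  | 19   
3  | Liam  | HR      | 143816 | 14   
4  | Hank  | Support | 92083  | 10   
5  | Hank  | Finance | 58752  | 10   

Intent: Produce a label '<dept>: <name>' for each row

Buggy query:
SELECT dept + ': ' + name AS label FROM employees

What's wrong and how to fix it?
Bug: '+' is numeric addition; on text columns SQLite converts them to 0 instead of concatenating

Fix: Use the || operator for string concatenation

Corrected query:
SELECT dept || ': ' || name AS label FROM employees

Result:
label         
--------------
Support: Alice
Finance: Bob  
HR: Liam      
Support: Hank 
Finance: Hank 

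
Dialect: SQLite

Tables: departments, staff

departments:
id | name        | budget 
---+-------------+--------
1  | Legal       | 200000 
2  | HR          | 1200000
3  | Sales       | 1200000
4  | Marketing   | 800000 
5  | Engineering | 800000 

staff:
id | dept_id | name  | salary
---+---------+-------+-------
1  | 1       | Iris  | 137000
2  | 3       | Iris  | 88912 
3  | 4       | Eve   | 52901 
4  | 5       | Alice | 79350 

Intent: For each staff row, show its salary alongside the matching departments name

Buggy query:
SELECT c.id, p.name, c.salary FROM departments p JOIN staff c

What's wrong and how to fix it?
Bug: Missing join condition: each staff row is matched to all departments rows instead of just its own

Fix: Specify the join condition linking the foreign key to the parent id

Corrected query:
SELECT c.id, p.name, c.salary FROM departments p JOIN staff c ON c.dept_id = p.id

Result:
id | name        | salary
---+-------------+-------
1  | Legal       | 137000
2  | Sales       | 88912 
3  | Marketing   | 52901 
4  | Engineering | 79350 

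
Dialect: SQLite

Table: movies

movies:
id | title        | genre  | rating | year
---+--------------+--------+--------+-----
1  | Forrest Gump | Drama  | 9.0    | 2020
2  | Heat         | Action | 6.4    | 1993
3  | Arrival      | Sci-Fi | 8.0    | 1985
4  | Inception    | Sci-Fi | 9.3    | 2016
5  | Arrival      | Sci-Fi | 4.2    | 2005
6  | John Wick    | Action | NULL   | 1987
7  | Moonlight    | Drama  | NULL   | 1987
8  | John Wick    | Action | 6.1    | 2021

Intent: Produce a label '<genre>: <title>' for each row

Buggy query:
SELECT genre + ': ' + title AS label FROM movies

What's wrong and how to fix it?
Bug: '+' is numeric addition; on text columns SQLite converts them to 0 instead of concatenating

Fix: Replace + with || to concatenate text

Corrected query:
SELECT genre || ': ' || title AS label FROM movies

Result:
label              
-------------------
Drama: Forrest Gump
Action: Heat       
Sci-Fi: Arrival    
Sci-Fi: Inception  
Sci-Fi: Arrival    
Action: John Wick  
Drama: Moonlight   
Action: John Wick  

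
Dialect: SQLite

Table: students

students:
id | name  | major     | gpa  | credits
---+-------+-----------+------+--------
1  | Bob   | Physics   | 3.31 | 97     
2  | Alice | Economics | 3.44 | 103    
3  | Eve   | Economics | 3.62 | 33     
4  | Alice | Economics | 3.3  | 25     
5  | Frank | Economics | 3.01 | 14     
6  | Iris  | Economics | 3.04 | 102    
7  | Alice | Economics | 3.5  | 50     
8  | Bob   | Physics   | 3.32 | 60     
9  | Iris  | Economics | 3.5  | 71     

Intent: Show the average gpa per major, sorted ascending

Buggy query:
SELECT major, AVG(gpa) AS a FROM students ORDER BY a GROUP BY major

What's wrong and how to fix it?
Bug: ORDER BY appears before GROUP BY; SQL clause order requires GROUP BY first

Fix: Move ORDER BY to the end, after GROUP BY

Corrected query:
SELECT major, AVG(gpa) AS a FROM students GROUP BY major ORDER BY a

Result:
major     | a       
----------+---------
Physics   | 3.315   
Economics | 3.344286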